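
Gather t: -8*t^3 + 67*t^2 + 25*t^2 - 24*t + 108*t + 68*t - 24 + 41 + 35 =-8*t^3 + 92*t^2 + 152*t + 52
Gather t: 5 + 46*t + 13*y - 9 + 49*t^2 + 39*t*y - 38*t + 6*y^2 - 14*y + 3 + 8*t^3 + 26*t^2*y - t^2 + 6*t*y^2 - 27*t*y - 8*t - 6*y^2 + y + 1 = 8*t^3 + t^2*(26*y + 48) + t*(6*y^2 + 12*y)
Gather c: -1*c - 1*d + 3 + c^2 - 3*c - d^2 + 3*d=c^2 - 4*c - d^2 + 2*d + 3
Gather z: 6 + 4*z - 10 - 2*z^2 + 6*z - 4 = -2*z^2 + 10*z - 8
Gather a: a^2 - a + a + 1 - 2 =a^2 - 1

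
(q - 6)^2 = q^2 - 12*q + 36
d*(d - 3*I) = d^2 - 3*I*d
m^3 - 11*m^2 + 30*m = m*(m - 6)*(m - 5)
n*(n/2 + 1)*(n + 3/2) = n^3/2 + 7*n^2/4 + 3*n/2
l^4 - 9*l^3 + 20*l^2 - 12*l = l*(l - 6)*(l - 2)*(l - 1)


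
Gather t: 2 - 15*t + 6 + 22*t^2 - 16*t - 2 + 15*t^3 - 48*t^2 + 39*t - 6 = 15*t^3 - 26*t^2 + 8*t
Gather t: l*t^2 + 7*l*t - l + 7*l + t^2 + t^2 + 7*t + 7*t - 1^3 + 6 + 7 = 6*l + t^2*(l + 2) + t*(7*l + 14) + 12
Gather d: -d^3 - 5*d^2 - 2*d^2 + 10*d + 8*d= -d^3 - 7*d^2 + 18*d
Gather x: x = x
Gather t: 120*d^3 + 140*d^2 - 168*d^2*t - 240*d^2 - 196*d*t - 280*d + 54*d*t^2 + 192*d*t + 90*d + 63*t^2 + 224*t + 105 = 120*d^3 - 100*d^2 - 190*d + t^2*(54*d + 63) + t*(-168*d^2 - 4*d + 224) + 105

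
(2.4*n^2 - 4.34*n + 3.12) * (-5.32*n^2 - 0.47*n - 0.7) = -12.768*n^4 + 21.9608*n^3 - 16.2386*n^2 + 1.5716*n - 2.184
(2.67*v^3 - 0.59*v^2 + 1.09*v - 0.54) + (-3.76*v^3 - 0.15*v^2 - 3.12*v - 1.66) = -1.09*v^3 - 0.74*v^2 - 2.03*v - 2.2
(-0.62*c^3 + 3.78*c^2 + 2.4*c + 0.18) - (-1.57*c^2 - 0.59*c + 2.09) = -0.62*c^3 + 5.35*c^2 + 2.99*c - 1.91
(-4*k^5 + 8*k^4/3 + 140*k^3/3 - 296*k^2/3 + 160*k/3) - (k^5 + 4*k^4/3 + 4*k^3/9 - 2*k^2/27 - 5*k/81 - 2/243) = -5*k^5 + 4*k^4/3 + 416*k^3/9 - 2662*k^2/27 + 4325*k/81 + 2/243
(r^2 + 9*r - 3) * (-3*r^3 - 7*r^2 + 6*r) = -3*r^5 - 34*r^4 - 48*r^3 + 75*r^2 - 18*r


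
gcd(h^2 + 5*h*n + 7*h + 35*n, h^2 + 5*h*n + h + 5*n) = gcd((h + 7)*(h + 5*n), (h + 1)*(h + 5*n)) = h + 5*n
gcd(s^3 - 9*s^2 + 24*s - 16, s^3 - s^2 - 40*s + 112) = s^2 - 8*s + 16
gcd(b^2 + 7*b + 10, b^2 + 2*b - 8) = 1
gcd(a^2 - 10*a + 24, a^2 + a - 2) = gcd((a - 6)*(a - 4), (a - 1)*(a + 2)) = 1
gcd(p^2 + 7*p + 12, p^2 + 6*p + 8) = p + 4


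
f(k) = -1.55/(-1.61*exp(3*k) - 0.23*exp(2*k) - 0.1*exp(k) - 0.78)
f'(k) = -1.55*(4.83*exp(3*k) + 0.46*exp(2*k) + 0.1*exp(k))/(-1.61*exp(3*k) - 0.23*exp(2*k) - 0.1*exp(k) - 0.78)^2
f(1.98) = 0.00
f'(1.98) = -0.01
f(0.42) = 0.22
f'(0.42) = -0.55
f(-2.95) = 1.97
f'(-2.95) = -0.02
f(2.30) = 0.00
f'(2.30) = -0.00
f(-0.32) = 0.97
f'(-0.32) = -1.33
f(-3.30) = 1.98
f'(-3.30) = -0.01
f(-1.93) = 1.93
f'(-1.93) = -0.09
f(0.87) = 0.06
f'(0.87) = -0.18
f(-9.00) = 1.99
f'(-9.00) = 0.00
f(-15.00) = 1.99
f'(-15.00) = 0.00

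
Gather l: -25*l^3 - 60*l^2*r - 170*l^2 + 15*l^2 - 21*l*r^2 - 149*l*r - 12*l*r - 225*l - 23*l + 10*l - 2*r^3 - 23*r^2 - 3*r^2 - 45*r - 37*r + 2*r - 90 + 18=-25*l^3 + l^2*(-60*r - 155) + l*(-21*r^2 - 161*r - 238) - 2*r^3 - 26*r^2 - 80*r - 72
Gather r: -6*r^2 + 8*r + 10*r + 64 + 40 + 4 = -6*r^2 + 18*r + 108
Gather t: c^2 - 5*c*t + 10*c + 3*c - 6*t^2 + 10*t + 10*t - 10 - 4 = c^2 + 13*c - 6*t^2 + t*(20 - 5*c) - 14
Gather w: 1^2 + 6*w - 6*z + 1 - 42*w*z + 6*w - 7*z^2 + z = w*(12 - 42*z) - 7*z^2 - 5*z + 2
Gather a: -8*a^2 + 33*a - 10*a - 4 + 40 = -8*a^2 + 23*a + 36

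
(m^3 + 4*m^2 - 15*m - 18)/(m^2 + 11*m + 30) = (m^2 - 2*m - 3)/(m + 5)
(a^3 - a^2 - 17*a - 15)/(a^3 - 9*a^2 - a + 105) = (a + 1)/(a - 7)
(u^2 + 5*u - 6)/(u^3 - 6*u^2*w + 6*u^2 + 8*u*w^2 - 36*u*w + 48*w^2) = (u - 1)/(u^2 - 6*u*w + 8*w^2)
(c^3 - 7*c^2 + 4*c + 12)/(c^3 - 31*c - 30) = (c - 2)/(c + 5)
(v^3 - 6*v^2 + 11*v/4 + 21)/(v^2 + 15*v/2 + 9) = (v^2 - 15*v/2 + 14)/(v + 6)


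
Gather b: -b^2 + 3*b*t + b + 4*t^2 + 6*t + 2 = -b^2 + b*(3*t + 1) + 4*t^2 + 6*t + 2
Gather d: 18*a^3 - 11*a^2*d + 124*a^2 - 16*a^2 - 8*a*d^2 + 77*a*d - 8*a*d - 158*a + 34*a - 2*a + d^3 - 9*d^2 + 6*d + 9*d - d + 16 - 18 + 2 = 18*a^3 + 108*a^2 - 126*a + d^3 + d^2*(-8*a - 9) + d*(-11*a^2 + 69*a + 14)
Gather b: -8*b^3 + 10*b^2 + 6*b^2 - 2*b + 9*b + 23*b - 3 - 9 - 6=-8*b^3 + 16*b^2 + 30*b - 18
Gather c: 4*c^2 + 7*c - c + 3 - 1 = 4*c^2 + 6*c + 2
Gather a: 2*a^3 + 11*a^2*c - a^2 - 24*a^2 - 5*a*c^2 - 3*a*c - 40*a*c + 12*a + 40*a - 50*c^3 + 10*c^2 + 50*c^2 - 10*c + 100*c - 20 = 2*a^3 + a^2*(11*c - 25) + a*(-5*c^2 - 43*c + 52) - 50*c^3 + 60*c^2 + 90*c - 20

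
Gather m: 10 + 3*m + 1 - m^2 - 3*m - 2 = 9 - m^2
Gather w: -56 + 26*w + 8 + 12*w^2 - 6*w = 12*w^2 + 20*w - 48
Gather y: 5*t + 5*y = 5*t + 5*y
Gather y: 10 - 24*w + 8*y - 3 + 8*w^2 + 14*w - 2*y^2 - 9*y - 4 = 8*w^2 - 10*w - 2*y^2 - y + 3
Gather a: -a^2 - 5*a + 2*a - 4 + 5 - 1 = -a^2 - 3*a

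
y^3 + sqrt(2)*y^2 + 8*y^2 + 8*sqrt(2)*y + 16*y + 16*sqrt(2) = (y + 4)^2*(y + sqrt(2))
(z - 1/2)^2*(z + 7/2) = z^3 + 5*z^2/2 - 13*z/4 + 7/8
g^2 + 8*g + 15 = (g + 3)*(g + 5)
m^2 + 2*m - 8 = (m - 2)*(m + 4)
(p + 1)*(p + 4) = p^2 + 5*p + 4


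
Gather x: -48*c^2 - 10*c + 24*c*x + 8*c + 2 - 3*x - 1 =-48*c^2 - 2*c + x*(24*c - 3) + 1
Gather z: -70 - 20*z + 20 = -20*z - 50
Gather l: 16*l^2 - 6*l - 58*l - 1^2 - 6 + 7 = 16*l^2 - 64*l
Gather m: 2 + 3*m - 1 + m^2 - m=m^2 + 2*m + 1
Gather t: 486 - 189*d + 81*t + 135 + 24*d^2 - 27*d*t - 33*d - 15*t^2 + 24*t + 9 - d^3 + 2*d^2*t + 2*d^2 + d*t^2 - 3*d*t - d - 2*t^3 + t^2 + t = -d^3 + 26*d^2 - 223*d - 2*t^3 + t^2*(d - 14) + t*(2*d^2 - 30*d + 106) + 630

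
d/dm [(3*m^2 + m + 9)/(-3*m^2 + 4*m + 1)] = 5*(3*m^2 + 12*m - 7)/(9*m^4 - 24*m^3 + 10*m^2 + 8*m + 1)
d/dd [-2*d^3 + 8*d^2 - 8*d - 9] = -6*d^2 + 16*d - 8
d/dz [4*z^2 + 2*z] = 8*z + 2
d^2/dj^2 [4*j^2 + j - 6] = 8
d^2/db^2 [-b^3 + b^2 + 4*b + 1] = 2 - 6*b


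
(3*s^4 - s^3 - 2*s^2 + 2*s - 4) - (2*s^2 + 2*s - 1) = 3*s^4 - s^3 - 4*s^2 - 3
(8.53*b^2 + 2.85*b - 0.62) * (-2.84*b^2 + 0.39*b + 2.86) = -24.2252*b^4 - 4.7673*b^3 + 27.2681*b^2 + 7.9092*b - 1.7732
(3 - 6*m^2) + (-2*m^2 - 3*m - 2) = -8*m^2 - 3*m + 1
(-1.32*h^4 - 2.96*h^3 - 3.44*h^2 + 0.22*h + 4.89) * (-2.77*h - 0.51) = 3.6564*h^5 + 8.8724*h^4 + 11.0384*h^3 + 1.145*h^2 - 13.6575*h - 2.4939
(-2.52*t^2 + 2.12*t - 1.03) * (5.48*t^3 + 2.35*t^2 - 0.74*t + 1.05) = -13.8096*t^5 + 5.6956*t^4 + 1.2024*t^3 - 6.6353*t^2 + 2.9882*t - 1.0815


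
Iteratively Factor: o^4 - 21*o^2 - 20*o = (o + 4)*(o^3 - 4*o^2 - 5*o) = o*(o + 4)*(o^2 - 4*o - 5) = o*(o - 5)*(o + 4)*(o + 1)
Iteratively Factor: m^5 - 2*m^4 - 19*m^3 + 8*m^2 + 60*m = (m + 2)*(m^4 - 4*m^3 - 11*m^2 + 30*m) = (m - 5)*(m + 2)*(m^3 + m^2 - 6*m) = (m - 5)*(m + 2)*(m + 3)*(m^2 - 2*m) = m*(m - 5)*(m + 2)*(m + 3)*(m - 2)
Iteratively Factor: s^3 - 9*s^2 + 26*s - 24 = (s - 3)*(s^2 - 6*s + 8) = (s - 3)*(s - 2)*(s - 4)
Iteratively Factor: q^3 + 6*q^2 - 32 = (q + 4)*(q^2 + 2*q - 8) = (q - 2)*(q + 4)*(q + 4)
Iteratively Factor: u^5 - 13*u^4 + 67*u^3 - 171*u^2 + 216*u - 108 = (u - 3)*(u^4 - 10*u^3 + 37*u^2 - 60*u + 36) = (u - 3)*(u - 2)*(u^3 - 8*u^2 + 21*u - 18) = (u - 3)^2*(u - 2)*(u^2 - 5*u + 6) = (u - 3)^3*(u - 2)*(u - 2)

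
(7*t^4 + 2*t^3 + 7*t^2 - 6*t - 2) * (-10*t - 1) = -70*t^5 - 27*t^4 - 72*t^3 + 53*t^2 + 26*t + 2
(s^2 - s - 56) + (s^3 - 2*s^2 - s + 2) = s^3 - s^2 - 2*s - 54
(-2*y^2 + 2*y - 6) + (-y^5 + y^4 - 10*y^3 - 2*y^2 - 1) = -y^5 + y^4 - 10*y^3 - 4*y^2 + 2*y - 7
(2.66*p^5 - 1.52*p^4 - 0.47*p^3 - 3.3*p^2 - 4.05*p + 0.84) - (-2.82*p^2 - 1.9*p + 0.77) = 2.66*p^5 - 1.52*p^4 - 0.47*p^3 - 0.48*p^2 - 2.15*p + 0.07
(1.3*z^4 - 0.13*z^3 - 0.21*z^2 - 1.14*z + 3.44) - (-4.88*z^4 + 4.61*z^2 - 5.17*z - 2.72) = 6.18*z^4 - 0.13*z^3 - 4.82*z^2 + 4.03*z + 6.16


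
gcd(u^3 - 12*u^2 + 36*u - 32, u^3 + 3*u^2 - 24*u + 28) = u^2 - 4*u + 4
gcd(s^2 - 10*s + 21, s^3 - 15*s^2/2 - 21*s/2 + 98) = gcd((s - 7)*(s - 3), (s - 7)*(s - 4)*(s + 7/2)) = s - 7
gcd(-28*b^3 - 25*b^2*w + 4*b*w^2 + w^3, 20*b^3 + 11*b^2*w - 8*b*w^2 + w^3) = -4*b^2 - 3*b*w + w^2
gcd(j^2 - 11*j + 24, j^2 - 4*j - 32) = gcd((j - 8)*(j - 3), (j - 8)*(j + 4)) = j - 8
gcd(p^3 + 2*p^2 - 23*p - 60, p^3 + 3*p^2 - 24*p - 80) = p^2 - p - 20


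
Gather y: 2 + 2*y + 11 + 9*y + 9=11*y + 22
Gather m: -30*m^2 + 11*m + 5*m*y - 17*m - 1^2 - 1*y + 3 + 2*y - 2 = -30*m^2 + m*(5*y - 6) + y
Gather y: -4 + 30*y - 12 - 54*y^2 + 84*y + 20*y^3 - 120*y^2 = 20*y^3 - 174*y^2 + 114*y - 16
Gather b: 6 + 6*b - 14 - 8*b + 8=-2*b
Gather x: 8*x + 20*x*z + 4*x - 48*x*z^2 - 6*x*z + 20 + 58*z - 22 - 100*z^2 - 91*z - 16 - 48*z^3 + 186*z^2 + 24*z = x*(-48*z^2 + 14*z + 12) - 48*z^3 + 86*z^2 - 9*z - 18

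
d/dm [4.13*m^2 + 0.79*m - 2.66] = 8.26*m + 0.79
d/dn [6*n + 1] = 6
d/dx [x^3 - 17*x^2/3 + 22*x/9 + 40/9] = 3*x^2 - 34*x/3 + 22/9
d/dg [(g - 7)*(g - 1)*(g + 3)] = 3*g^2 - 10*g - 17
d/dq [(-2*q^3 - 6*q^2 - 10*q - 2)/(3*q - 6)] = 2*(-2*q^3 + 3*q^2 + 12*q + 11)/(3*(q^2 - 4*q + 4))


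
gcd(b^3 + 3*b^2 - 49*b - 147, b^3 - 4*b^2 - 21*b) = b^2 - 4*b - 21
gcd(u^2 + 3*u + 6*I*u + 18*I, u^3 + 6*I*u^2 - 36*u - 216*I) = u + 6*I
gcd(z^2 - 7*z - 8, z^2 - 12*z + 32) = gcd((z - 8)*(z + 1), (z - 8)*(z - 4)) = z - 8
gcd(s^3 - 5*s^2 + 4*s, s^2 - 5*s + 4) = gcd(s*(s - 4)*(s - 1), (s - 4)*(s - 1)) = s^2 - 5*s + 4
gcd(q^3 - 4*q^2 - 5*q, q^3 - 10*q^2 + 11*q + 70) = q - 5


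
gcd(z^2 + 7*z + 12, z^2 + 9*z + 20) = z + 4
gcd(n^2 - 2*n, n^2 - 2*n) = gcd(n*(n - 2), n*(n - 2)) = n^2 - 2*n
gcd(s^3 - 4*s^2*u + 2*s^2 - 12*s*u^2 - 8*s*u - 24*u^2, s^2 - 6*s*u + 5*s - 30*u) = s - 6*u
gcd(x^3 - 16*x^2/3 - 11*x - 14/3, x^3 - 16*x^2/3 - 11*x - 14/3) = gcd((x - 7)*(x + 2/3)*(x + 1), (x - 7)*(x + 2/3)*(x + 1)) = x^3 - 16*x^2/3 - 11*x - 14/3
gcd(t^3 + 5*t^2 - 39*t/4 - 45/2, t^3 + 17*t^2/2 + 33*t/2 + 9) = t^2 + 15*t/2 + 9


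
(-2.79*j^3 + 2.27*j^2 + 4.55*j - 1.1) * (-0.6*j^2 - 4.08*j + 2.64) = 1.674*j^5 + 10.0212*j^4 - 19.3572*j^3 - 11.9112*j^2 + 16.5*j - 2.904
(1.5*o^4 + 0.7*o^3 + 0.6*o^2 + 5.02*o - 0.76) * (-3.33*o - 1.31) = -4.995*o^5 - 4.296*o^4 - 2.915*o^3 - 17.5026*o^2 - 4.0454*o + 0.9956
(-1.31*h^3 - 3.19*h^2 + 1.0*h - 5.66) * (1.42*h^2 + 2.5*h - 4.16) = -1.8602*h^5 - 7.8048*h^4 - 1.1054*h^3 + 7.7332*h^2 - 18.31*h + 23.5456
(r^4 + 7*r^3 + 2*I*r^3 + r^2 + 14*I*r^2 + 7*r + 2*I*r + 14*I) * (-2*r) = -2*r^5 - 14*r^4 - 4*I*r^4 - 2*r^3 - 28*I*r^3 - 14*r^2 - 4*I*r^2 - 28*I*r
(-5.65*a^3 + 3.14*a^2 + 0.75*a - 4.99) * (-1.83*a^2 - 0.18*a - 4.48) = 10.3395*a^5 - 4.7292*a^4 + 23.3743*a^3 - 5.0705*a^2 - 2.4618*a + 22.3552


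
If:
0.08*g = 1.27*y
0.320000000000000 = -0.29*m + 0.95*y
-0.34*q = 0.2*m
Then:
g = 15.875*y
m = 3.27586206896552*y - 1.10344827586207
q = 0.649087221095335 - 1.92697768762677*y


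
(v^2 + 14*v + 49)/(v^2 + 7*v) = (v + 7)/v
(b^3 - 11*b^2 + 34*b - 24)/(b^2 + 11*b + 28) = (b^3 - 11*b^2 + 34*b - 24)/(b^2 + 11*b + 28)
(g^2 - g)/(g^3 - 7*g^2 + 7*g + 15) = g*(g - 1)/(g^3 - 7*g^2 + 7*g + 15)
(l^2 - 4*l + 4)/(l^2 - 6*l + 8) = (l - 2)/(l - 4)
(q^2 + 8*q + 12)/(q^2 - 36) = (q + 2)/(q - 6)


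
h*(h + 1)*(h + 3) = h^3 + 4*h^2 + 3*h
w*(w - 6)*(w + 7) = w^3 + w^2 - 42*w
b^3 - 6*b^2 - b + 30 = (b - 5)*(b - 3)*(b + 2)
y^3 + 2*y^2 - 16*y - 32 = (y - 4)*(y + 2)*(y + 4)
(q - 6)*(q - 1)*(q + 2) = q^3 - 5*q^2 - 8*q + 12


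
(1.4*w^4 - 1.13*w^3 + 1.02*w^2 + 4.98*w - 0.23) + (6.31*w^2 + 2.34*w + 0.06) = 1.4*w^4 - 1.13*w^3 + 7.33*w^2 + 7.32*w - 0.17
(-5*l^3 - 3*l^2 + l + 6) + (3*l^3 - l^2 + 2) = -2*l^3 - 4*l^2 + l + 8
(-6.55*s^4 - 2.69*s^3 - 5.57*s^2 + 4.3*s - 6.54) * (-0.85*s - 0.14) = 5.5675*s^5 + 3.2035*s^4 + 5.1111*s^3 - 2.8752*s^2 + 4.957*s + 0.9156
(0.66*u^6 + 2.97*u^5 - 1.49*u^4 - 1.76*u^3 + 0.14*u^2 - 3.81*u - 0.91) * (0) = 0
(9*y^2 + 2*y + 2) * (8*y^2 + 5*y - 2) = 72*y^4 + 61*y^3 + 8*y^2 + 6*y - 4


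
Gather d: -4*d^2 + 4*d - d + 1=-4*d^2 + 3*d + 1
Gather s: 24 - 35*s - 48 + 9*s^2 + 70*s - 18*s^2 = -9*s^2 + 35*s - 24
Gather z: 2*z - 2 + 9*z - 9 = 11*z - 11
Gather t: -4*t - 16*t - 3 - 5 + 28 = 20 - 20*t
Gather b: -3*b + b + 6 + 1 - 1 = 6 - 2*b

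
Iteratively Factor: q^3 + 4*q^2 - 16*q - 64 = (q + 4)*(q^2 - 16) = (q - 4)*(q + 4)*(q + 4)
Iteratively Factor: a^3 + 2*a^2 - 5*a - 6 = (a + 3)*(a^2 - a - 2) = (a - 2)*(a + 3)*(a + 1)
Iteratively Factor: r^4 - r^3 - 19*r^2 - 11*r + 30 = (r + 2)*(r^3 - 3*r^2 - 13*r + 15) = (r + 2)*(r + 3)*(r^2 - 6*r + 5) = (r - 1)*(r + 2)*(r + 3)*(r - 5)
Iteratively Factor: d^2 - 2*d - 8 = (d - 4)*(d + 2)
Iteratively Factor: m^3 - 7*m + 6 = (m - 2)*(m^2 + 2*m - 3) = (m - 2)*(m + 3)*(m - 1)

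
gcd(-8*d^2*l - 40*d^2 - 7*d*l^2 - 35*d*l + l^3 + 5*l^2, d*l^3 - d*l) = 1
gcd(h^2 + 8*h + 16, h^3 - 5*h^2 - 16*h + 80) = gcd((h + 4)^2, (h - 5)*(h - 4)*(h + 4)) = h + 4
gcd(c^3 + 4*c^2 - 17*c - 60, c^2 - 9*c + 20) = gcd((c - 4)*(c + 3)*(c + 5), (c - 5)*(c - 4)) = c - 4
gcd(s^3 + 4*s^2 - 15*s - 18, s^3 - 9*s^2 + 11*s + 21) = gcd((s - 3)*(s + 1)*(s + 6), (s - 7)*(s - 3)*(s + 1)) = s^2 - 2*s - 3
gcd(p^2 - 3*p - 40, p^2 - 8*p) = p - 8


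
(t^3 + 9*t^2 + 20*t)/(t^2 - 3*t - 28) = t*(t + 5)/(t - 7)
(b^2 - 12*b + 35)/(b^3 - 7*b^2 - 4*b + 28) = (b - 5)/(b^2 - 4)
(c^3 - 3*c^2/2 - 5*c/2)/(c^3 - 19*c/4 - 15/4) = 2*c/(2*c + 3)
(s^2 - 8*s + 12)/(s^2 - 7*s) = (s^2 - 8*s + 12)/(s*(s - 7))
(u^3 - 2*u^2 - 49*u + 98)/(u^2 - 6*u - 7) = (u^2 + 5*u - 14)/(u + 1)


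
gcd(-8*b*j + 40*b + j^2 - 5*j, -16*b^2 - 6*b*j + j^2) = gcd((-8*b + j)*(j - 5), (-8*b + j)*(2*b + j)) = 8*b - j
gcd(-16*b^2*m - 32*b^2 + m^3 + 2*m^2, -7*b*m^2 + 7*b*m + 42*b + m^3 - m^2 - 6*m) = m + 2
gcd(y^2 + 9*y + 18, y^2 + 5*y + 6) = y + 3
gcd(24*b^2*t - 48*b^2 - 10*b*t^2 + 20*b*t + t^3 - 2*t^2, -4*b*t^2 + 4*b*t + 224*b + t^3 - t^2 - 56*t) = -4*b + t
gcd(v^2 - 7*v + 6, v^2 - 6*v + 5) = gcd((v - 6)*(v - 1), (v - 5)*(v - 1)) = v - 1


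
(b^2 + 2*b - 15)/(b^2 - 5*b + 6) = (b + 5)/(b - 2)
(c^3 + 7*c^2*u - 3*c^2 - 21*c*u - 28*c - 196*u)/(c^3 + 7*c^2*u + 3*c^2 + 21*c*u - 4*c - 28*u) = (c - 7)/(c - 1)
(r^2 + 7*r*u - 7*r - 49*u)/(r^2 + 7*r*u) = (r - 7)/r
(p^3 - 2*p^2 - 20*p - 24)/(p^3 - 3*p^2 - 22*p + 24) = (p^2 + 4*p + 4)/(p^2 + 3*p - 4)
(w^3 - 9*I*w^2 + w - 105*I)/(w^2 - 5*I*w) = w - 4*I + 21/w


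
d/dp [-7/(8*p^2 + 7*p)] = 7*(16*p + 7)/(p^2*(8*p + 7)^2)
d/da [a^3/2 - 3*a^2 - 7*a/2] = 3*a^2/2 - 6*a - 7/2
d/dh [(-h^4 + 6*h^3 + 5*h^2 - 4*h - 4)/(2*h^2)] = -h + 3 + 2/h^2 + 4/h^3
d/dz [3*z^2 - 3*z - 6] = 6*z - 3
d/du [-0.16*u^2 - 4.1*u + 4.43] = -0.32*u - 4.1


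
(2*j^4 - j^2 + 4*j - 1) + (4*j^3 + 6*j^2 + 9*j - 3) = 2*j^4 + 4*j^3 + 5*j^2 + 13*j - 4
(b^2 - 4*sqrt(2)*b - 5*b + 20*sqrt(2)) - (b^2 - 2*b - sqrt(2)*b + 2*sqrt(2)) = -3*sqrt(2)*b - 3*b + 18*sqrt(2)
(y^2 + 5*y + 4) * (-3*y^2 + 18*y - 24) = -3*y^4 + 3*y^3 + 54*y^2 - 48*y - 96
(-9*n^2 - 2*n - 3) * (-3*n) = 27*n^3 + 6*n^2 + 9*n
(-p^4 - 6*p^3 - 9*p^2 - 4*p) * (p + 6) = -p^5 - 12*p^4 - 45*p^3 - 58*p^2 - 24*p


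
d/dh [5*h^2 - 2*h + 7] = 10*h - 2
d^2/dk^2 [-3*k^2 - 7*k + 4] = -6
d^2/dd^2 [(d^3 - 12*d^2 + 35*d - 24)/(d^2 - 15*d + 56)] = 48/(d^3 - 21*d^2 + 147*d - 343)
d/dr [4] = 0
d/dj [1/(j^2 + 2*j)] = 2*(-j - 1)/(j^2*(j + 2)^2)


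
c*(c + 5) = c^2 + 5*c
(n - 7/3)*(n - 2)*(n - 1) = n^3 - 16*n^2/3 + 9*n - 14/3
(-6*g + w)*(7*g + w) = -42*g^2 + g*w + w^2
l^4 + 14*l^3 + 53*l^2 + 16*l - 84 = (l - 1)*(l + 2)*(l + 6)*(l + 7)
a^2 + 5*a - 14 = (a - 2)*(a + 7)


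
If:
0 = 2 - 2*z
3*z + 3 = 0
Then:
No Solution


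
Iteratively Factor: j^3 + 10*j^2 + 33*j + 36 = (j + 3)*(j^2 + 7*j + 12) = (j + 3)^2*(j + 4)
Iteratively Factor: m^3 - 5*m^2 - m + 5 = (m - 5)*(m^2 - 1) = (m - 5)*(m - 1)*(m + 1)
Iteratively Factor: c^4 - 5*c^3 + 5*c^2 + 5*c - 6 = (c + 1)*(c^3 - 6*c^2 + 11*c - 6) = (c - 3)*(c + 1)*(c^2 - 3*c + 2) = (c - 3)*(c - 2)*(c + 1)*(c - 1)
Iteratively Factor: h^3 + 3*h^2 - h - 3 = (h + 1)*(h^2 + 2*h - 3) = (h - 1)*(h + 1)*(h + 3)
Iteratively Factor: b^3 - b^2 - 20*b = (b - 5)*(b^2 + 4*b) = (b - 5)*(b + 4)*(b)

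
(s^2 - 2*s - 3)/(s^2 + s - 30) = (s^2 - 2*s - 3)/(s^2 + s - 30)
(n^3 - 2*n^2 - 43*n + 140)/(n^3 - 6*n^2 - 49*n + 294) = (n^2 - 9*n + 20)/(n^2 - 13*n + 42)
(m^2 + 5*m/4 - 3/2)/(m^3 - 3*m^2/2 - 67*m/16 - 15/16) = 4*(-4*m^2 - 5*m + 6)/(-16*m^3 + 24*m^2 + 67*m + 15)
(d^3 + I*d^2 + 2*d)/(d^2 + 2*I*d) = d - I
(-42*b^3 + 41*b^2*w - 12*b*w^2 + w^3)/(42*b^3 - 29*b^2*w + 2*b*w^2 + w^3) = (-7*b + w)/(7*b + w)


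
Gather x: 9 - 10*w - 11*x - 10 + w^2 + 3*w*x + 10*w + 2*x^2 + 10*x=w^2 + 2*x^2 + x*(3*w - 1) - 1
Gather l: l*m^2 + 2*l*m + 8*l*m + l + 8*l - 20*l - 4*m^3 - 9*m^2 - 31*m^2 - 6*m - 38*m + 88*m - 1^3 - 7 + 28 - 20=l*(m^2 + 10*m - 11) - 4*m^3 - 40*m^2 + 44*m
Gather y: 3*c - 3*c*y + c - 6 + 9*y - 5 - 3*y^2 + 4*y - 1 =4*c - 3*y^2 + y*(13 - 3*c) - 12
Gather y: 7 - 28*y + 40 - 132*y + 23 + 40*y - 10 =60 - 120*y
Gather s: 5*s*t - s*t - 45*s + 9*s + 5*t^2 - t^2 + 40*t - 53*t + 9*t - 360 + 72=s*(4*t - 36) + 4*t^2 - 4*t - 288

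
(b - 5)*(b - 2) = b^2 - 7*b + 10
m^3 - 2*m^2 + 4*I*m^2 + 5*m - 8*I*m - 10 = (m - 2)*(m - I)*(m + 5*I)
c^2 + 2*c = c*(c + 2)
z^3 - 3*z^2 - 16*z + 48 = (z - 4)*(z - 3)*(z + 4)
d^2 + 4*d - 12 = (d - 2)*(d + 6)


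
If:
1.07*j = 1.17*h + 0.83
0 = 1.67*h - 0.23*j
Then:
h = 0.13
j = 0.91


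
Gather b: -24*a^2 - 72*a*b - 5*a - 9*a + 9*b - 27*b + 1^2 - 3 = -24*a^2 - 14*a + b*(-72*a - 18) - 2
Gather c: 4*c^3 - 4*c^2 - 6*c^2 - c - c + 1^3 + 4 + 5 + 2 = 4*c^3 - 10*c^2 - 2*c + 12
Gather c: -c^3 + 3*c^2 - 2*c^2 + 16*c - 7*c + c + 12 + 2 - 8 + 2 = -c^3 + c^2 + 10*c + 8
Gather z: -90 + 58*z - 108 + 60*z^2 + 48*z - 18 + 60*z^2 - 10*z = 120*z^2 + 96*z - 216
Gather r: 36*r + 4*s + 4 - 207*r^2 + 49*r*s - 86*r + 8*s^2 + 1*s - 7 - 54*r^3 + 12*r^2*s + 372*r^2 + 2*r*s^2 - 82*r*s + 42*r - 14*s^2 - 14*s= -54*r^3 + r^2*(12*s + 165) + r*(2*s^2 - 33*s - 8) - 6*s^2 - 9*s - 3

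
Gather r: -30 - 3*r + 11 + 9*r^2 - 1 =9*r^2 - 3*r - 20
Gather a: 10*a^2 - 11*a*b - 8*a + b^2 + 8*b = 10*a^2 + a*(-11*b - 8) + b^2 + 8*b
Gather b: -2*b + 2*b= 0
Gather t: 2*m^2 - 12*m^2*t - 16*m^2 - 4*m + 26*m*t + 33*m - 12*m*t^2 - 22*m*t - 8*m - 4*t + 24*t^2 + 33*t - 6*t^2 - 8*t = -14*m^2 + 21*m + t^2*(18 - 12*m) + t*(-12*m^2 + 4*m + 21)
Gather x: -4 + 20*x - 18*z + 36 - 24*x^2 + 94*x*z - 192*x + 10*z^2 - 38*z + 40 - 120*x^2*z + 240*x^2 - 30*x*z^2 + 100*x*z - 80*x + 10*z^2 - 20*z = x^2*(216 - 120*z) + x*(-30*z^2 + 194*z - 252) + 20*z^2 - 76*z + 72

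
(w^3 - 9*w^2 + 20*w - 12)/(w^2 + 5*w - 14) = (w^2 - 7*w + 6)/(w + 7)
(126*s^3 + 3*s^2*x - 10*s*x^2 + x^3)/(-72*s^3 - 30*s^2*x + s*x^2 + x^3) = (-7*s + x)/(4*s + x)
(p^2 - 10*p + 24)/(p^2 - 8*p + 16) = (p - 6)/(p - 4)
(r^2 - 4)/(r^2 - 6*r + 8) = (r + 2)/(r - 4)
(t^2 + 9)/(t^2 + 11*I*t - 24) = (t - 3*I)/(t + 8*I)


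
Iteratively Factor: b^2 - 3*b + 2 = (b - 2)*(b - 1)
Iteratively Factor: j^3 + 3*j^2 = (j + 3)*(j^2) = j*(j + 3)*(j)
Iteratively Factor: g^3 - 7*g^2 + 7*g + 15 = (g + 1)*(g^2 - 8*g + 15) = (g - 5)*(g + 1)*(g - 3)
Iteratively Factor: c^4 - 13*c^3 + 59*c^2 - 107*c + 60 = (c - 3)*(c^3 - 10*c^2 + 29*c - 20) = (c - 5)*(c - 3)*(c^2 - 5*c + 4) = (c - 5)*(c - 3)*(c - 1)*(c - 4)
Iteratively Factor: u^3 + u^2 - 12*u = (u + 4)*(u^2 - 3*u) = (u - 3)*(u + 4)*(u)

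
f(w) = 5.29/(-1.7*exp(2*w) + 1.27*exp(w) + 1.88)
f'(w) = 5.29*(3.4*exp(2*w) - 1.27*exp(w))/(-1.7*exp(2*w) + 1.27*exp(w) + 1.88)^2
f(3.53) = -0.00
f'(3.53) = 0.01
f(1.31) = -0.32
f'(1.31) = 0.79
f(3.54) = -0.00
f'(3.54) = 0.01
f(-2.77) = 2.71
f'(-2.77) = -0.09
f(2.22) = -0.04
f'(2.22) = 0.09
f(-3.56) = 2.76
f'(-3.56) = -0.05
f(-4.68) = 2.80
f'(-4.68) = -0.02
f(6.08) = -0.00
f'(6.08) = 0.00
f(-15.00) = 2.81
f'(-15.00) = 0.00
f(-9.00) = 2.81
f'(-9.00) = 0.00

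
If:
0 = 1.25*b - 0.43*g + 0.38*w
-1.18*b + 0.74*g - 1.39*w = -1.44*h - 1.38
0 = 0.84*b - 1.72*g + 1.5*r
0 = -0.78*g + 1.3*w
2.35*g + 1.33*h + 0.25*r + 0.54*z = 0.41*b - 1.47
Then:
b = -0.031046764521121*z - 0.0112352874694489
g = -0.192121067581195*z - 0.0695252937465897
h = -0.0379823350608022*z - 0.972078483907034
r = -0.202912636027942*z - 0.0734305758465315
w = -0.115272640548717*z - 0.0417151762479538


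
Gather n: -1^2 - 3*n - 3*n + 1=-6*n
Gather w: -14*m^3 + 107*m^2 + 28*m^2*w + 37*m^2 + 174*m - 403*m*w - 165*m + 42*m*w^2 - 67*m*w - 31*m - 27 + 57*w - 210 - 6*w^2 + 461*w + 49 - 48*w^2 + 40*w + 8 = -14*m^3 + 144*m^2 - 22*m + w^2*(42*m - 54) + w*(28*m^2 - 470*m + 558) - 180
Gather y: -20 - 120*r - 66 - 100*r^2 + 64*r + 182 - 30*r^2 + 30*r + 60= -130*r^2 - 26*r + 156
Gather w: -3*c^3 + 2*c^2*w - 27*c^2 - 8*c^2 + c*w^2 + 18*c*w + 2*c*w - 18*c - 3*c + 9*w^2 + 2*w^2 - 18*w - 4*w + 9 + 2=-3*c^3 - 35*c^2 - 21*c + w^2*(c + 11) + w*(2*c^2 + 20*c - 22) + 11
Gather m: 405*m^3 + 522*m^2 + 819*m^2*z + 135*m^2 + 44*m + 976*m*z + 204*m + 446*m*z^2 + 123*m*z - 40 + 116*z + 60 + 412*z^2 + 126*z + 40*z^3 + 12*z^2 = 405*m^3 + m^2*(819*z + 657) + m*(446*z^2 + 1099*z + 248) + 40*z^3 + 424*z^2 + 242*z + 20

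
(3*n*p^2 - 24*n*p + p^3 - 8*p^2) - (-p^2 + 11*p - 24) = 3*n*p^2 - 24*n*p + p^3 - 7*p^2 - 11*p + 24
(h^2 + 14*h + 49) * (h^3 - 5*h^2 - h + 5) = h^5 + 9*h^4 - 22*h^3 - 254*h^2 + 21*h + 245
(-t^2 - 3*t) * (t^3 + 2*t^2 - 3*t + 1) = -t^5 - 5*t^4 - 3*t^3 + 8*t^2 - 3*t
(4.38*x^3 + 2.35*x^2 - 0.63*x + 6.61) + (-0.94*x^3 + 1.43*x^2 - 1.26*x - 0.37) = 3.44*x^3 + 3.78*x^2 - 1.89*x + 6.24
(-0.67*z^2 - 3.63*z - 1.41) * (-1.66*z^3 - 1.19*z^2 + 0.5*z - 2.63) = 1.1122*z^5 + 6.8231*z^4 + 6.3253*z^3 + 1.625*z^2 + 8.8419*z + 3.7083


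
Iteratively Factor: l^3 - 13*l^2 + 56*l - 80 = (l - 5)*(l^2 - 8*l + 16) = (l - 5)*(l - 4)*(l - 4)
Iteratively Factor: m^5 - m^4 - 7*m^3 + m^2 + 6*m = (m + 2)*(m^4 - 3*m^3 - m^2 + 3*m) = (m + 1)*(m + 2)*(m^3 - 4*m^2 + 3*m) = (m - 3)*(m + 1)*(m + 2)*(m^2 - m) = (m - 3)*(m - 1)*(m + 1)*(m + 2)*(m)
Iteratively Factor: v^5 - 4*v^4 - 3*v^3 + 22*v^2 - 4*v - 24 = (v - 2)*(v^4 - 2*v^3 - 7*v^2 + 8*v + 12) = (v - 2)*(v + 2)*(v^3 - 4*v^2 + v + 6) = (v - 2)*(v + 1)*(v + 2)*(v^2 - 5*v + 6) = (v - 2)^2*(v + 1)*(v + 2)*(v - 3)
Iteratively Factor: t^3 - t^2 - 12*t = (t - 4)*(t^2 + 3*t) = t*(t - 4)*(t + 3)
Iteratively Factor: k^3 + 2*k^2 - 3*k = (k - 1)*(k^2 + 3*k) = (k - 1)*(k + 3)*(k)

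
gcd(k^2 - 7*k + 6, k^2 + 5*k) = 1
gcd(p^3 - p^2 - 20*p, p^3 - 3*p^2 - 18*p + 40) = p^2 - p - 20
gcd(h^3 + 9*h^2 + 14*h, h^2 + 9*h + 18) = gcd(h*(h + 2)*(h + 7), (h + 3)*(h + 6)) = 1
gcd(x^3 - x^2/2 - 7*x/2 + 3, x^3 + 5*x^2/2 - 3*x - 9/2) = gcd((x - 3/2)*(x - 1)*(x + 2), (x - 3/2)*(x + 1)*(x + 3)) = x - 3/2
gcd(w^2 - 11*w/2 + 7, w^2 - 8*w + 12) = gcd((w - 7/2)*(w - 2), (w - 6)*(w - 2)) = w - 2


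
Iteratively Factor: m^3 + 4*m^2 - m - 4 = (m + 1)*(m^2 + 3*m - 4) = (m - 1)*(m + 1)*(m + 4)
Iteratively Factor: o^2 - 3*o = (o - 3)*(o)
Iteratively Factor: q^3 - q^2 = (q)*(q^2 - q) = q*(q - 1)*(q)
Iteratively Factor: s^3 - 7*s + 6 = (s - 2)*(s^2 + 2*s - 3) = (s - 2)*(s + 3)*(s - 1)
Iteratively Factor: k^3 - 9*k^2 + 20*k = (k - 5)*(k^2 - 4*k) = (k - 5)*(k - 4)*(k)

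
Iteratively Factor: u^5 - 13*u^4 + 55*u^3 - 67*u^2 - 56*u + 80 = (u + 1)*(u^4 - 14*u^3 + 69*u^2 - 136*u + 80) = (u - 4)*(u + 1)*(u^3 - 10*u^2 + 29*u - 20) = (u - 4)^2*(u + 1)*(u^2 - 6*u + 5) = (u - 4)^2*(u - 1)*(u + 1)*(u - 5)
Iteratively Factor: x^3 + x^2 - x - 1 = (x + 1)*(x^2 - 1) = (x + 1)^2*(x - 1)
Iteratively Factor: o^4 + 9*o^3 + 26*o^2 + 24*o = (o)*(o^3 + 9*o^2 + 26*o + 24) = o*(o + 4)*(o^2 + 5*o + 6) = o*(o + 3)*(o + 4)*(o + 2)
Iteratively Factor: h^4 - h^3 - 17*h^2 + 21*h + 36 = (h + 4)*(h^3 - 5*h^2 + 3*h + 9) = (h - 3)*(h + 4)*(h^2 - 2*h - 3) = (h - 3)*(h + 1)*(h + 4)*(h - 3)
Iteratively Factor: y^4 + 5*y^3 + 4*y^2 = (y + 4)*(y^3 + y^2) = y*(y + 4)*(y^2 + y) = y*(y + 1)*(y + 4)*(y)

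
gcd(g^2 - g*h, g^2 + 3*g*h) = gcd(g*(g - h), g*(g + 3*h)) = g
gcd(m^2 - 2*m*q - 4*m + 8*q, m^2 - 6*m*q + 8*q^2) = -m + 2*q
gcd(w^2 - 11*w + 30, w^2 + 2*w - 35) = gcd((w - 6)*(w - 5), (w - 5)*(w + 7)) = w - 5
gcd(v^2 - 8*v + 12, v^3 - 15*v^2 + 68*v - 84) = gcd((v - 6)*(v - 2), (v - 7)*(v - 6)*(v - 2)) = v^2 - 8*v + 12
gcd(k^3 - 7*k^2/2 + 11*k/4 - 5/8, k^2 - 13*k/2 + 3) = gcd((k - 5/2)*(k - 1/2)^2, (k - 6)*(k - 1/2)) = k - 1/2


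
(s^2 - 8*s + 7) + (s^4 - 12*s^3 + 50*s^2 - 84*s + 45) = s^4 - 12*s^3 + 51*s^2 - 92*s + 52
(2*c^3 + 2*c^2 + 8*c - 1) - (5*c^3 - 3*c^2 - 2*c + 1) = -3*c^3 + 5*c^2 + 10*c - 2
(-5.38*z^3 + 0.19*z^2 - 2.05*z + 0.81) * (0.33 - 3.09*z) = 16.6242*z^4 - 2.3625*z^3 + 6.3972*z^2 - 3.1794*z + 0.2673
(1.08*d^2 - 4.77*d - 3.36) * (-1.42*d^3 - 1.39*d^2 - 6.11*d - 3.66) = -1.5336*d^5 + 5.2722*d^4 + 4.8027*d^3 + 29.8623*d^2 + 37.9878*d + 12.2976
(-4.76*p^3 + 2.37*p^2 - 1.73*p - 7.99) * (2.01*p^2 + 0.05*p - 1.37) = -9.5676*p^5 + 4.5257*p^4 + 3.1624*p^3 - 19.3933*p^2 + 1.9706*p + 10.9463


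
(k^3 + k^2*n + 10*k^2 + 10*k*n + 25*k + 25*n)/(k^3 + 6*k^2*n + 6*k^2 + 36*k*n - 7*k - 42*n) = (k^3 + k^2*n + 10*k^2 + 10*k*n + 25*k + 25*n)/(k^3 + 6*k^2*n + 6*k^2 + 36*k*n - 7*k - 42*n)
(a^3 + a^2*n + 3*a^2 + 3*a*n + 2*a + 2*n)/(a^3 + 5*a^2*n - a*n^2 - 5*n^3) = (a^2 + 3*a + 2)/(a^2 + 4*a*n - 5*n^2)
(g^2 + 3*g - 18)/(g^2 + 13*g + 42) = (g - 3)/(g + 7)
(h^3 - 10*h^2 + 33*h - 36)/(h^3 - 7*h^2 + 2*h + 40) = (h^2 - 6*h + 9)/(h^2 - 3*h - 10)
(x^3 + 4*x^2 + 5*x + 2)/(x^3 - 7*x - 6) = (x + 1)/(x - 3)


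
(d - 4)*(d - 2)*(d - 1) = d^3 - 7*d^2 + 14*d - 8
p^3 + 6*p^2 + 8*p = p*(p + 2)*(p + 4)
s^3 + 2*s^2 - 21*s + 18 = (s - 3)*(s - 1)*(s + 6)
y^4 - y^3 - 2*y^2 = y^2*(y - 2)*(y + 1)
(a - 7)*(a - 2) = a^2 - 9*a + 14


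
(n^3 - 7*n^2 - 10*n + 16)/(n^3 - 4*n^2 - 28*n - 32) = (n - 1)/(n + 2)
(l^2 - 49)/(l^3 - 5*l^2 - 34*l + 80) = (l^2 - 49)/(l^3 - 5*l^2 - 34*l + 80)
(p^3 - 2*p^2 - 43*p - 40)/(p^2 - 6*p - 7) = (p^2 - 3*p - 40)/(p - 7)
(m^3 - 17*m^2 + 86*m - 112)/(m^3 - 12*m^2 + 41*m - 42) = (m - 8)/(m - 3)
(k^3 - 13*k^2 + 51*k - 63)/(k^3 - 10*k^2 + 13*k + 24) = (k^2 - 10*k + 21)/(k^2 - 7*k - 8)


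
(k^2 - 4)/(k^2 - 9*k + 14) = (k + 2)/(k - 7)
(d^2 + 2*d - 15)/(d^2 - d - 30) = (d - 3)/(d - 6)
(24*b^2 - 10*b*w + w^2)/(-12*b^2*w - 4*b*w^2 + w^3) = (-4*b + w)/(w*(2*b + w))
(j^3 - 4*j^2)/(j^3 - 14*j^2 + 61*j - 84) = j^2/(j^2 - 10*j + 21)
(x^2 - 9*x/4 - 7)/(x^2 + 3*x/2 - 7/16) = 4*(x - 4)/(4*x - 1)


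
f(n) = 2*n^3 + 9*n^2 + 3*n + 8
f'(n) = 6*n^2 + 18*n + 3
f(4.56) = 398.46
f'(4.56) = 209.84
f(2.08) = 71.18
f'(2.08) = 66.40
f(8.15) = 1712.94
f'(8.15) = 548.24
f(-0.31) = 7.88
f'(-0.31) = -2.00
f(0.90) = 19.45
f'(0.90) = 24.06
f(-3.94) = 13.57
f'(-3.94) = 25.22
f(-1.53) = 17.31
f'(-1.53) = -10.49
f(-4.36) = 0.24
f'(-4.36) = 38.58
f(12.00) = 4796.00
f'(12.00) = 1083.00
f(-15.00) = -4762.00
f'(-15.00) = 1083.00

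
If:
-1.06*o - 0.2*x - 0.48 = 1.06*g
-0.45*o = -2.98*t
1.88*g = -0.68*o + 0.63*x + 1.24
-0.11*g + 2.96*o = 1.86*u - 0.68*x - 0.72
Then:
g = 0.631918238993711*x + 1.28993710691824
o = -0.82059748427673*x - 1.74276729559748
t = -0.123915727491452*x - 0.263169558060023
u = -0.977677182660445*x - 2.46262595523095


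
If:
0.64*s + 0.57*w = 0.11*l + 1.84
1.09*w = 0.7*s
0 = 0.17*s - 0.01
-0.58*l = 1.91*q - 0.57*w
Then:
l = -16.19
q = 4.93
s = 0.06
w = 0.04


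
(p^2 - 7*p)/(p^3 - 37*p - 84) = p/(p^2 + 7*p + 12)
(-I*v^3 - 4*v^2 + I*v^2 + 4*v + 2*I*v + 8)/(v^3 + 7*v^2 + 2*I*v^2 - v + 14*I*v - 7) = (-I*v^3 + v^2*(-4 + I) + 2*v*(2 + I) + 8)/(v^3 + v^2*(7 + 2*I) + v*(-1 + 14*I) - 7)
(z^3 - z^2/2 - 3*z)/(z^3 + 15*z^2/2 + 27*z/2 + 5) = z*(2*z^2 - z - 6)/(2*z^3 + 15*z^2 + 27*z + 10)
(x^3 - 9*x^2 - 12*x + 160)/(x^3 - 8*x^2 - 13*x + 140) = (x - 8)/(x - 7)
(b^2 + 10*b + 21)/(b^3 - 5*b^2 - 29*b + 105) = (b^2 + 10*b + 21)/(b^3 - 5*b^2 - 29*b + 105)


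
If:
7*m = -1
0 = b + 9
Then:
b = -9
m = -1/7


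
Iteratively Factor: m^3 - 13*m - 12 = (m + 3)*(m^2 - 3*m - 4) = (m + 1)*(m + 3)*(m - 4)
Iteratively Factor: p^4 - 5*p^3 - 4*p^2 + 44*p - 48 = (p + 3)*(p^3 - 8*p^2 + 20*p - 16) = (p - 2)*(p + 3)*(p^2 - 6*p + 8) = (p - 2)^2*(p + 3)*(p - 4)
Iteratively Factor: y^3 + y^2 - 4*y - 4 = (y - 2)*(y^2 + 3*y + 2) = (y - 2)*(y + 1)*(y + 2)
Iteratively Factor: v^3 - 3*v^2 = (v)*(v^2 - 3*v) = v*(v - 3)*(v)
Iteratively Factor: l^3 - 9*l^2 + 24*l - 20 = (l - 2)*(l^2 - 7*l + 10) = (l - 5)*(l - 2)*(l - 2)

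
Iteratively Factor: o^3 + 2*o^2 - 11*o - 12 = (o + 4)*(o^2 - 2*o - 3) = (o + 1)*(o + 4)*(o - 3)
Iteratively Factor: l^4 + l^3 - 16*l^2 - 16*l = (l + 4)*(l^3 - 3*l^2 - 4*l) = (l - 4)*(l + 4)*(l^2 + l) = (l - 4)*(l + 1)*(l + 4)*(l)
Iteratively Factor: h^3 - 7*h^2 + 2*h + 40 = (h + 2)*(h^2 - 9*h + 20) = (h - 5)*(h + 2)*(h - 4)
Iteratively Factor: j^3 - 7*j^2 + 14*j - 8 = (j - 2)*(j^2 - 5*j + 4) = (j - 4)*(j - 2)*(j - 1)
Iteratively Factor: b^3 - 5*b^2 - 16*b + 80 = (b - 4)*(b^2 - b - 20) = (b - 5)*(b - 4)*(b + 4)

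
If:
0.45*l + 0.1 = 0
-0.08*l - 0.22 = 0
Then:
No Solution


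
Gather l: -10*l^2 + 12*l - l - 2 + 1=-10*l^2 + 11*l - 1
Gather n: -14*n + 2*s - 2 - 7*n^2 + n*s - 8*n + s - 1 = -7*n^2 + n*(s - 22) + 3*s - 3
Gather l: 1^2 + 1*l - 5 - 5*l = -4*l - 4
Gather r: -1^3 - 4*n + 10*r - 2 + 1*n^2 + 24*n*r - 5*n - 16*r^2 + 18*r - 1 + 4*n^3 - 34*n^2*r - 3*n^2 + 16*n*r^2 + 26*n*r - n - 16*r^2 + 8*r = 4*n^3 - 2*n^2 - 10*n + r^2*(16*n - 32) + r*(-34*n^2 + 50*n + 36) - 4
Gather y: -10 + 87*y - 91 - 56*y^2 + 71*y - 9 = -56*y^2 + 158*y - 110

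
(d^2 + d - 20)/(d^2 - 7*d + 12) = (d + 5)/(d - 3)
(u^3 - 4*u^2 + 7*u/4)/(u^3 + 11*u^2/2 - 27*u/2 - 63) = u*(2*u - 1)/(2*(u^2 + 9*u + 18))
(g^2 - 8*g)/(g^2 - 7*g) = (g - 8)/(g - 7)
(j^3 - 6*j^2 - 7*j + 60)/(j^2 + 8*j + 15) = (j^2 - 9*j + 20)/(j + 5)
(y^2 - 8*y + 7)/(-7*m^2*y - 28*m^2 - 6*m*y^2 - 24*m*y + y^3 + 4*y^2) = (-y^2 + 8*y - 7)/(7*m^2*y + 28*m^2 + 6*m*y^2 + 24*m*y - y^3 - 4*y^2)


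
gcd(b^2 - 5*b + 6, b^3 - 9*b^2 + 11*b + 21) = b - 3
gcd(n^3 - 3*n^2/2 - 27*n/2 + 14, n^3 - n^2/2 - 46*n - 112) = n + 7/2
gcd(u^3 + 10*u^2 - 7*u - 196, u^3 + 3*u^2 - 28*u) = u^2 + 3*u - 28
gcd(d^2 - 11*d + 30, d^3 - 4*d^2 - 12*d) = d - 6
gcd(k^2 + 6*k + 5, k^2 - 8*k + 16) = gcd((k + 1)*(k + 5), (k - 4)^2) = 1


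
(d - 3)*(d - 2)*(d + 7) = d^3 + 2*d^2 - 29*d + 42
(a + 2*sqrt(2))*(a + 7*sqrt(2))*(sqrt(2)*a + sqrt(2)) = sqrt(2)*a^3 + sqrt(2)*a^2 + 18*a^2 + 18*a + 28*sqrt(2)*a + 28*sqrt(2)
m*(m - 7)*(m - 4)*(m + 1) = m^4 - 10*m^3 + 17*m^2 + 28*m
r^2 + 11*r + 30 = (r + 5)*(r + 6)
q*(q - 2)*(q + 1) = q^3 - q^2 - 2*q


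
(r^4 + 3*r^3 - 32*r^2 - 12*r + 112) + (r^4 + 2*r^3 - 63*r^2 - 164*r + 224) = 2*r^4 + 5*r^3 - 95*r^2 - 176*r + 336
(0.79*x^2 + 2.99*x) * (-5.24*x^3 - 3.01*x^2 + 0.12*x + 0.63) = -4.1396*x^5 - 18.0455*x^4 - 8.9051*x^3 + 0.8565*x^2 + 1.8837*x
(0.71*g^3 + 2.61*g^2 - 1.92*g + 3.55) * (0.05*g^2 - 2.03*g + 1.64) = 0.0355*g^5 - 1.3108*g^4 - 4.2299*g^3 + 8.3555*g^2 - 10.3553*g + 5.822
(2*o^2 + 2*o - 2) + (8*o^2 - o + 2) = 10*o^2 + o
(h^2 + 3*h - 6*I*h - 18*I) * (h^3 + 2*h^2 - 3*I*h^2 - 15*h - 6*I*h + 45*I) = h^5 + 5*h^4 - 9*I*h^4 - 27*h^3 - 45*I*h^3 - 135*h^2 + 81*I*h^2 + 162*h + 405*I*h + 810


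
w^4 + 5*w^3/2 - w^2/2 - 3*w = w*(w - 1)*(w + 3/2)*(w + 2)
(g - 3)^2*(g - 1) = g^3 - 7*g^2 + 15*g - 9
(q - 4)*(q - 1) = q^2 - 5*q + 4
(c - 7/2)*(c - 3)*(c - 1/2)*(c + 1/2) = c^4 - 13*c^3/2 + 41*c^2/4 + 13*c/8 - 21/8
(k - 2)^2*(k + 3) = k^3 - k^2 - 8*k + 12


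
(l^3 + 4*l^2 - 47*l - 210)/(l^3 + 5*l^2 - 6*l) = (l^2 - 2*l - 35)/(l*(l - 1))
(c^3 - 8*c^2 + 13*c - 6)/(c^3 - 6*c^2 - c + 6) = (c - 1)/(c + 1)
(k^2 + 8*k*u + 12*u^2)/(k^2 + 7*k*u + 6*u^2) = (k + 2*u)/(k + u)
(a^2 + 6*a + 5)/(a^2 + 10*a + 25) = (a + 1)/(a + 5)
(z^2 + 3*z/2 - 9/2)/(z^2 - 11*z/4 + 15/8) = 4*(z + 3)/(4*z - 5)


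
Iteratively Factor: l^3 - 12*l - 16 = (l + 2)*(l^2 - 2*l - 8) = (l + 2)^2*(l - 4)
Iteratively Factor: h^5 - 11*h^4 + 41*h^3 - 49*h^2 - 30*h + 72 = (h - 4)*(h^4 - 7*h^3 + 13*h^2 + 3*h - 18) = (h - 4)*(h - 3)*(h^3 - 4*h^2 + h + 6) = (h - 4)*(h - 3)^2*(h^2 - h - 2) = (h - 4)*(h - 3)^2*(h + 1)*(h - 2)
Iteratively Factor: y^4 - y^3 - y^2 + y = (y)*(y^3 - y^2 - y + 1) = y*(y - 1)*(y^2 - 1) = y*(y - 1)*(y + 1)*(y - 1)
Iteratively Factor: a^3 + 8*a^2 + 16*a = (a + 4)*(a^2 + 4*a) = (a + 4)^2*(a)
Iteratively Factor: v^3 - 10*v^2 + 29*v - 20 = (v - 4)*(v^2 - 6*v + 5) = (v - 4)*(v - 1)*(v - 5)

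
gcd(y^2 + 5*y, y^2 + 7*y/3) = y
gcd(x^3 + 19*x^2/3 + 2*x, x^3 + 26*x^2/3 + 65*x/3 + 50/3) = 1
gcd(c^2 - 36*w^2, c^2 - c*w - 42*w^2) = c + 6*w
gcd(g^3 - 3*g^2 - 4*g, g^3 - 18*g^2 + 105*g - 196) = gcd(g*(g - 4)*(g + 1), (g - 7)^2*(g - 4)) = g - 4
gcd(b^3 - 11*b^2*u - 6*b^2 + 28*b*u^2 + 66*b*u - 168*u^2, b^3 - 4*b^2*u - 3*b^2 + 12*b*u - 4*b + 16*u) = -b + 4*u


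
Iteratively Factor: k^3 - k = (k - 1)*(k^2 + k) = k*(k - 1)*(k + 1)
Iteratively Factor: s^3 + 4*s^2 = (s + 4)*(s^2) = s*(s + 4)*(s)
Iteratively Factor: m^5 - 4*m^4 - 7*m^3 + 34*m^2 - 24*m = (m - 1)*(m^4 - 3*m^3 - 10*m^2 + 24*m) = (m - 1)*(m + 3)*(m^3 - 6*m^2 + 8*m) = m*(m - 1)*(m + 3)*(m^2 - 6*m + 8) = m*(m - 4)*(m - 1)*(m + 3)*(m - 2)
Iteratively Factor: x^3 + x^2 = (x)*(x^2 + x) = x^2*(x + 1)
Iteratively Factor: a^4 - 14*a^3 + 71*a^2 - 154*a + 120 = (a - 4)*(a^3 - 10*a^2 + 31*a - 30) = (a - 4)*(a - 3)*(a^2 - 7*a + 10) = (a - 4)*(a - 3)*(a - 2)*(a - 5)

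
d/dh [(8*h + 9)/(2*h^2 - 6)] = (4*h^2 - h*(8*h + 9) - 12)/(h^2 - 3)^2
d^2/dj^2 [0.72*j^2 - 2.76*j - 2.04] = 1.44000000000000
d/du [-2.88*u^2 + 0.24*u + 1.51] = 0.24 - 5.76*u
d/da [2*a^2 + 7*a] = 4*a + 7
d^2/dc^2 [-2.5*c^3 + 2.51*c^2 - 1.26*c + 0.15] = 5.02 - 15.0*c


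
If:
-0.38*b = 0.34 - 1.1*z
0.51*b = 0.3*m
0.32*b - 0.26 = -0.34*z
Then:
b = 0.35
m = 0.60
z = 0.43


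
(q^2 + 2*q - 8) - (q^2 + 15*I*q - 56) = 2*q - 15*I*q + 48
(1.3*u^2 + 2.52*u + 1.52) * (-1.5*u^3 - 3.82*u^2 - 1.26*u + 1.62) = -1.95*u^5 - 8.746*u^4 - 13.5444*u^3 - 6.8756*u^2 + 2.1672*u + 2.4624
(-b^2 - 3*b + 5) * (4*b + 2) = -4*b^3 - 14*b^2 + 14*b + 10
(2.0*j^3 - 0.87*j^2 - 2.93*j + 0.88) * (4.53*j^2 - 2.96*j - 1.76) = 9.06*j^5 - 9.8611*j^4 - 14.2177*j^3 + 14.1904*j^2 + 2.552*j - 1.5488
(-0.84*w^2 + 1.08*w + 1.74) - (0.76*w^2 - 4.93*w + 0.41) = -1.6*w^2 + 6.01*w + 1.33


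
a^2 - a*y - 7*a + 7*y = (a - 7)*(a - y)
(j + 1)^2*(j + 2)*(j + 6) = j^4 + 10*j^3 + 29*j^2 + 32*j + 12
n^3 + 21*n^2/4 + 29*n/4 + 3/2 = (n + 1/4)*(n + 2)*(n + 3)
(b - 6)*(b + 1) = b^2 - 5*b - 6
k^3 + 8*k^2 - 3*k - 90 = (k - 3)*(k + 5)*(k + 6)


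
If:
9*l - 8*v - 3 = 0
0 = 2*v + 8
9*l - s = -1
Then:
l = -29/9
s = -28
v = -4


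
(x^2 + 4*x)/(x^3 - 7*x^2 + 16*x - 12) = x*(x + 4)/(x^3 - 7*x^2 + 16*x - 12)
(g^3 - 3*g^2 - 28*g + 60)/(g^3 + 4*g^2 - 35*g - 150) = (g - 2)/(g + 5)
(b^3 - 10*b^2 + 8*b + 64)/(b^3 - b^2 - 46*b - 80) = (b - 4)/(b + 5)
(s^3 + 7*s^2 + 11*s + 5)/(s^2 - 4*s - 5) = (s^2 + 6*s + 5)/(s - 5)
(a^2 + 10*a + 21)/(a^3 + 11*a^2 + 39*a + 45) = (a + 7)/(a^2 + 8*a + 15)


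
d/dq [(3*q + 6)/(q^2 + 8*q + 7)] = 3*(q^2 + 8*q - 2*(q + 2)*(q + 4) + 7)/(q^2 + 8*q + 7)^2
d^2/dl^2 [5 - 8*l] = 0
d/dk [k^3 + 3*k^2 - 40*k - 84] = 3*k^2 + 6*k - 40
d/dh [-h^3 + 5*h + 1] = 5 - 3*h^2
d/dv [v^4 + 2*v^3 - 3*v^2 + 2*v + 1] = 4*v^3 + 6*v^2 - 6*v + 2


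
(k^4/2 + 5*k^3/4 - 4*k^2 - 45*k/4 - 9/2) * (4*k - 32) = 2*k^5 - 11*k^4 - 56*k^3 + 83*k^2 + 342*k + 144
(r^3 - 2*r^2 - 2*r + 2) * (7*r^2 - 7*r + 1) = 7*r^5 - 21*r^4 + r^3 + 26*r^2 - 16*r + 2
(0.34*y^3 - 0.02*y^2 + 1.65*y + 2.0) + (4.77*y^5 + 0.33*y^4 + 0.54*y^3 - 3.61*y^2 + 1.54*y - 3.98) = 4.77*y^5 + 0.33*y^4 + 0.88*y^3 - 3.63*y^2 + 3.19*y - 1.98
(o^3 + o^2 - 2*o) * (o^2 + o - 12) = o^5 + 2*o^4 - 13*o^3 - 14*o^2 + 24*o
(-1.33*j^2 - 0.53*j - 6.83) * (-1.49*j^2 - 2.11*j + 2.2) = 1.9817*j^4 + 3.596*j^3 + 8.369*j^2 + 13.2453*j - 15.026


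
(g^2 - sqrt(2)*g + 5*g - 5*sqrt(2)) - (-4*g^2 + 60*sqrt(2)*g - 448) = 5*g^2 - 61*sqrt(2)*g + 5*g - 5*sqrt(2) + 448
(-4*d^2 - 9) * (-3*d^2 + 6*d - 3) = 12*d^4 - 24*d^3 + 39*d^2 - 54*d + 27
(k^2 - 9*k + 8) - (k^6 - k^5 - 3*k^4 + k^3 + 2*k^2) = -k^6 + k^5 + 3*k^4 - k^3 - k^2 - 9*k + 8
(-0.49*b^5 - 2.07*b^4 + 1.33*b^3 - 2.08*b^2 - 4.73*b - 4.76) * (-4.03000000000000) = 1.9747*b^5 + 8.3421*b^4 - 5.3599*b^3 + 8.3824*b^2 + 19.0619*b + 19.1828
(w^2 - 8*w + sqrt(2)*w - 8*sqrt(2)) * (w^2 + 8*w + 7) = w^4 + sqrt(2)*w^3 - 57*w^2 - 57*sqrt(2)*w - 56*w - 56*sqrt(2)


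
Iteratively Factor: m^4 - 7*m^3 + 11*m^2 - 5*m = (m)*(m^3 - 7*m^2 + 11*m - 5) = m*(m - 1)*(m^2 - 6*m + 5) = m*(m - 5)*(m - 1)*(m - 1)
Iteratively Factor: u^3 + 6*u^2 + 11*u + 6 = (u + 3)*(u^2 + 3*u + 2) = (u + 2)*(u + 3)*(u + 1)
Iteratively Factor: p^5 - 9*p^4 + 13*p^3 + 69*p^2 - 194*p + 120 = (p - 5)*(p^4 - 4*p^3 - 7*p^2 + 34*p - 24) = (p - 5)*(p - 2)*(p^3 - 2*p^2 - 11*p + 12) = (p - 5)*(p - 4)*(p - 2)*(p^2 + 2*p - 3) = (p - 5)*(p - 4)*(p - 2)*(p - 1)*(p + 3)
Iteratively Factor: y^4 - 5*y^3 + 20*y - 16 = (y - 4)*(y^3 - y^2 - 4*y + 4) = (y - 4)*(y - 1)*(y^2 - 4) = (y - 4)*(y - 1)*(y + 2)*(y - 2)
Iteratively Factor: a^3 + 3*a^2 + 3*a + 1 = (a + 1)*(a^2 + 2*a + 1) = (a + 1)^2*(a + 1)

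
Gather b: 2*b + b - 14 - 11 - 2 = 3*b - 27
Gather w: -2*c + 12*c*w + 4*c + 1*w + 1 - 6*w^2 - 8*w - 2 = 2*c - 6*w^2 + w*(12*c - 7) - 1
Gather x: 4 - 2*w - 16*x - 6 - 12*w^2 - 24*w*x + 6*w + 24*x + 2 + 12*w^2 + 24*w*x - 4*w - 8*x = 0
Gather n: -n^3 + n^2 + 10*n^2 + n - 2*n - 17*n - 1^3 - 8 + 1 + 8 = -n^3 + 11*n^2 - 18*n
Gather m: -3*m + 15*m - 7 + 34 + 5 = 12*m + 32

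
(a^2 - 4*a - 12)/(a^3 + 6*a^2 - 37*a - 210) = (a + 2)/(a^2 + 12*a + 35)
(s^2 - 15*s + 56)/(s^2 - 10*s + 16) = (s - 7)/(s - 2)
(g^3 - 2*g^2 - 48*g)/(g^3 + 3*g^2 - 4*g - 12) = g*(g^2 - 2*g - 48)/(g^3 + 3*g^2 - 4*g - 12)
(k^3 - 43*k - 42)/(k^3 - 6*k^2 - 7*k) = (k + 6)/k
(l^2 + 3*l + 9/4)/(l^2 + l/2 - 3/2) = (l + 3/2)/(l - 1)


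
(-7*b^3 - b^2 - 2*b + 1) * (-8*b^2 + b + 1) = 56*b^5 + b^4 + 8*b^3 - 11*b^2 - b + 1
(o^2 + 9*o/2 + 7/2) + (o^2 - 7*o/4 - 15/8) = 2*o^2 + 11*o/4 + 13/8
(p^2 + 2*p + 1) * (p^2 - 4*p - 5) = p^4 - 2*p^3 - 12*p^2 - 14*p - 5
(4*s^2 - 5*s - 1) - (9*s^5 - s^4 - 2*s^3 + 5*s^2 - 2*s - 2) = -9*s^5 + s^4 + 2*s^3 - s^2 - 3*s + 1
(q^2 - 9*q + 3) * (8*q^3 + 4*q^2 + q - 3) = 8*q^5 - 68*q^4 - 11*q^3 + 30*q - 9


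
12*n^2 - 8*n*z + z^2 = (-6*n + z)*(-2*n + z)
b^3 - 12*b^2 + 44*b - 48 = (b - 6)*(b - 4)*(b - 2)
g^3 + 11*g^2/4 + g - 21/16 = (g - 1/2)*(g + 3/2)*(g + 7/4)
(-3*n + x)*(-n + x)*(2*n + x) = 6*n^3 - 5*n^2*x - 2*n*x^2 + x^3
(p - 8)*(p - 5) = p^2 - 13*p + 40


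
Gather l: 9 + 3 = 12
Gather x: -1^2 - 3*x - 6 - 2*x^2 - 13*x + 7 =-2*x^2 - 16*x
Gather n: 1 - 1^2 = 0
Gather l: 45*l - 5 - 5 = 45*l - 10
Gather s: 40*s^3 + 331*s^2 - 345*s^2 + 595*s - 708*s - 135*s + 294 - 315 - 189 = 40*s^3 - 14*s^2 - 248*s - 210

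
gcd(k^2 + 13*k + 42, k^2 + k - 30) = k + 6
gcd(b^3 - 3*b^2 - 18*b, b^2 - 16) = 1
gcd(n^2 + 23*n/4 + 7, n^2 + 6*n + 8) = n + 4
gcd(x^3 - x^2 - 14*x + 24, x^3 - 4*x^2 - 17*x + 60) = x^2 + x - 12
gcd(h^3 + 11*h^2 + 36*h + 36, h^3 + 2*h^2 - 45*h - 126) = h^2 + 9*h + 18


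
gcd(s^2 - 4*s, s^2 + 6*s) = s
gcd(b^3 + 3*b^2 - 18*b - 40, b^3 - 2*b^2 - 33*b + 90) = 1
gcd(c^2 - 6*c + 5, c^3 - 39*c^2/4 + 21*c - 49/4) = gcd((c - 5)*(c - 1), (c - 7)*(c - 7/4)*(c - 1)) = c - 1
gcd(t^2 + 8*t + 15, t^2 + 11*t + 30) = t + 5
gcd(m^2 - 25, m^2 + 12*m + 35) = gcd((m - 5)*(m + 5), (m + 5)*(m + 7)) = m + 5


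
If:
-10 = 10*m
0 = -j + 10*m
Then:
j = -10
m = -1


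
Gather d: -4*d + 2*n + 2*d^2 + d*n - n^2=2*d^2 + d*(n - 4) - n^2 + 2*n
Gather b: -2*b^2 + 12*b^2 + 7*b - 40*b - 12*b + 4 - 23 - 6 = 10*b^2 - 45*b - 25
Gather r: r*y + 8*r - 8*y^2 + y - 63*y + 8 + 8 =r*(y + 8) - 8*y^2 - 62*y + 16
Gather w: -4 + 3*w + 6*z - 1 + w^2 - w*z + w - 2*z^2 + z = w^2 + w*(4 - z) - 2*z^2 + 7*z - 5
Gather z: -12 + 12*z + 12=12*z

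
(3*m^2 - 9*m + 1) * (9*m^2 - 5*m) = 27*m^4 - 96*m^3 + 54*m^2 - 5*m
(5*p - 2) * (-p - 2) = -5*p^2 - 8*p + 4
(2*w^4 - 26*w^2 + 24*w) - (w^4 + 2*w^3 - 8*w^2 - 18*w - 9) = w^4 - 2*w^3 - 18*w^2 + 42*w + 9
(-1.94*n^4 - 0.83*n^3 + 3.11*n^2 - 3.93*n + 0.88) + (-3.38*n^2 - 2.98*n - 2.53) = -1.94*n^4 - 0.83*n^3 - 0.27*n^2 - 6.91*n - 1.65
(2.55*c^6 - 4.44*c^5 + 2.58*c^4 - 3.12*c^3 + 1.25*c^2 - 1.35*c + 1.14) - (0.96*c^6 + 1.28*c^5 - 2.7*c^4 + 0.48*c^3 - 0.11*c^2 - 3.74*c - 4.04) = 1.59*c^6 - 5.72*c^5 + 5.28*c^4 - 3.6*c^3 + 1.36*c^2 + 2.39*c + 5.18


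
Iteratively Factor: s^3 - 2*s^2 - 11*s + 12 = (s - 1)*(s^2 - s - 12) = (s - 1)*(s + 3)*(s - 4)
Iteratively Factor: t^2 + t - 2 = (t - 1)*(t + 2)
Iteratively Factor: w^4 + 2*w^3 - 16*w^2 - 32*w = (w)*(w^3 + 2*w^2 - 16*w - 32) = w*(w + 4)*(w^2 - 2*w - 8) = w*(w + 2)*(w + 4)*(w - 4)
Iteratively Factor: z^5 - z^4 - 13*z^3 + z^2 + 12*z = (z)*(z^4 - z^3 - 13*z^2 + z + 12) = z*(z + 3)*(z^3 - 4*z^2 - z + 4) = z*(z - 1)*(z + 3)*(z^2 - 3*z - 4) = z*(z - 1)*(z + 1)*(z + 3)*(z - 4)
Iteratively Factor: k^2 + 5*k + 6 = (k + 3)*(k + 2)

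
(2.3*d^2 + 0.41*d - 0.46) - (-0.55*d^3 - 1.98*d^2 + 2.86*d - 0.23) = 0.55*d^3 + 4.28*d^2 - 2.45*d - 0.23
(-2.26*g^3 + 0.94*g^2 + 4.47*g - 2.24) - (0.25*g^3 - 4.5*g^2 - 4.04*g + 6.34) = -2.51*g^3 + 5.44*g^2 + 8.51*g - 8.58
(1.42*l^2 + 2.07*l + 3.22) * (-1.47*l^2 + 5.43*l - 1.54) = -2.0874*l^4 + 4.6677*l^3 + 4.3199*l^2 + 14.2968*l - 4.9588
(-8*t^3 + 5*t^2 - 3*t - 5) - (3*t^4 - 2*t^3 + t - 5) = -3*t^4 - 6*t^3 + 5*t^2 - 4*t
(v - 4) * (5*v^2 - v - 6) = 5*v^3 - 21*v^2 - 2*v + 24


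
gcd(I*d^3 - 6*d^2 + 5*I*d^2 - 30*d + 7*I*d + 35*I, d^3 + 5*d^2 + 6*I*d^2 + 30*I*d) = d + 5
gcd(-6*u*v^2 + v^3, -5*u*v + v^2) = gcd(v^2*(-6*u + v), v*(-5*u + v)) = v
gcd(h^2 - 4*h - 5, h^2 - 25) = h - 5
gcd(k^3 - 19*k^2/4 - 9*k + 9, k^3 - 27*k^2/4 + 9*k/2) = k^2 - 27*k/4 + 9/2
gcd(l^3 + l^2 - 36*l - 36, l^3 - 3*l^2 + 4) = l + 1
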